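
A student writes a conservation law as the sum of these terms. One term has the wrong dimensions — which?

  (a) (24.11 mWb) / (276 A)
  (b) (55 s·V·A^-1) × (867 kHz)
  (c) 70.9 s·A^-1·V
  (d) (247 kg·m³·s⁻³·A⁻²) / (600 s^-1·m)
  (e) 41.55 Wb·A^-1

(b)

Work out the base dimensions of each:
  (a) [kg·m²·s⁻²·A⁻¹] / [A] = kg·m²·s⁻²·A⁻²
  (b) [kg·m²·s⁻²·A⁻²] · [s⁻¹] = kg·m²·s⁻³·A⁻²
  (c) V·s·A⁻¹ = J·C⁻¹·s·A⁻¹ = kg·m²·s⁻²·A⁻²
  (d) [kg·m³·s⁻³·A⁻²] / [m·s⁻¹] = kg·m²·s⁻²·A⁻²
  (e) Wb·A⁻¹ = V·s·A⁻¹ = kg·m²·s⁻²·A⁻²
All reduce to kg·m²·s⁻²·A⁻² except (b), which is kg·m²·s⁻³·A⁻².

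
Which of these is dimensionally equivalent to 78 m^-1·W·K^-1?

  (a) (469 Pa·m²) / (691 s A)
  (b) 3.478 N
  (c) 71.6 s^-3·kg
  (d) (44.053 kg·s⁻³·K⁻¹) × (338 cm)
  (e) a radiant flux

(d)

Reference: W·m⁻¹·K⁻¹ = J·s⁻¹·m⁻¹·K⁻¹ = kg·m·s⁻³·K⁻¹.
Each option:
  (a) [kg·m·s⁻²] / [s·A] = kg·m·s⁻³·A⁻¹
  (b) N = kg·m·s⁻²
  (c) kg·s⁻³
  (d) [kg·s⁻³·K⁻¹] · [m] = kg·m·s⁻³·K⁻¹  ← same
  (e) [radiant flux] = kg·m²·s⁻³
Only (d) matches kg·m·s⁻³·K⁻¹.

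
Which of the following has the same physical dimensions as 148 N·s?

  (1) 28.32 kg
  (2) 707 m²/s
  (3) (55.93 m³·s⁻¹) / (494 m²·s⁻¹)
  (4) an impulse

(4)

Reference: N·s = kg·m·s⁻²·s = kg·m·s⁻¹.
Each option:
  (1) kg
  (2) m²·s⁻¹
  (3) [m³·s⁻¹] / [m²·s⁻¹] = m
  (4) [impulse] = kg·m·s⁻¹  ← same
Only (4) matches kg·m·s⁻¹.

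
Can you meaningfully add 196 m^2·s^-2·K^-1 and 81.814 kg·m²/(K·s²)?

Reduce each to base SI dimensions:
  196 m^2·s^-2·K^-1:  m²·s⁻²·K⁻¹
  81.814 kg·m²/(K·s²):  kg·m²·s⁻²·K⁻¹
m²·s⁻²·K⁻¹ ≠ kg·m²·s⁻²·K⁻¹, so they cannot be added.

No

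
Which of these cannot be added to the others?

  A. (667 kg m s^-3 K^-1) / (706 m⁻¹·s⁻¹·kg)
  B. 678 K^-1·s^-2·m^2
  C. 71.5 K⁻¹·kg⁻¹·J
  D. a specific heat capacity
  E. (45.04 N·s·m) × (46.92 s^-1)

E.

Expand each in SI base units:
  A. [kg·m·s⁻³·K⁻¹] / [kg·m⁻¹·s⁻¹] = m²·s⁻²·K⁻¹
  B. m²·s⁻²·K⁻¹
  C. J·kg⁻¹·K⁻¹ = N·m·kg⁻¹·K⁻¹ = m²·s⁻²·K⁻¹
  D. [specific heat capacity] = m²·s⁻²·K⁻¹
  E. [kg·m²·s⁻¹] · [s⁻¹] = kg·m²·s⁻²
All reduce to m²·s⁻²·K⁻¹ except E., which is kg·m²·s⁻².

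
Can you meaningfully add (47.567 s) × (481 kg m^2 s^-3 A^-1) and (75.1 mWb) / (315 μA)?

No

Expand each in SI base units:
  (47.567 s) × (481 kg m^2 s^-3 A^-1):  [s] · [kg·m²·s⁻³·A⁻¹] = kg·m²·s⁻²·A⁻¹
  (75.1 mWb) / (315 μA):  [kg·m²·s⁻²·A⁻¹] / [A] = kg·m²·s⁻²·A⁻²
kg·m²·s⁻²·A⁻¹ ≠ kg·m²·s⁻²·A⁻², so they cannot be added.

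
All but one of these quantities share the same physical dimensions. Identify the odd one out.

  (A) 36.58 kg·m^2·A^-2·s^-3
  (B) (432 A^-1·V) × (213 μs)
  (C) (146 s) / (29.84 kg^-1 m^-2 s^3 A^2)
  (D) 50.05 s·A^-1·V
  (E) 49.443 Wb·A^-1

(A)

Expand each in SI base units:
  (A) kg·m²·s⁻³·A⁻²
  (B) [kg·m²·s⁻³·A⁻²] · [s] = kg·m²·s⁻²·A⁻²
  (C) [s] / [kg⁻¹·m⁻²·s³·A²] = kg·m²·s⁻²·A⁻²
  (D) V·s·A⁻¹ = J·C⁻¹·s·A⁻¹ = kg·m²·s⁻²·A⁻²
  (E) Wb·A⁻¹ = V·s·A⁻¹ = kg·m²·s⁻²·A⁻²
All reduce to kg·m²·s⁻²·A⁻² except (A), which is kg·m²·s⁻³·A⁻².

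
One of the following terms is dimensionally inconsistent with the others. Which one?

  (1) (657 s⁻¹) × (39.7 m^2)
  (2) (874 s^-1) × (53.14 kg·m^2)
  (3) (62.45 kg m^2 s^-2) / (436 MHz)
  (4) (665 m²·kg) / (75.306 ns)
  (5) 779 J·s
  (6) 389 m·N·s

(1)

In SI base units:
  (1) [s⁻¹] · [m²] = m²·s⁻¹
  (2) [s⁻¹] · [kg·m²] = kg·m²·s⁻¹
  (3) [kg·m²·s⁻²] / [s⁻¹] = kg·m²·s⁻¹
  (4) [kg·m²] / [s] = kg·m²·s⁻¹
  (5) J·s = N·m·s = kg·m²·s⁻¹
  (6) N·m·s = kg·m·s⁻²·m·s = kg·m²·s⁻¹
All reduce to kg·m²·s⁻¹ except (1), which is m²·s⁻¹.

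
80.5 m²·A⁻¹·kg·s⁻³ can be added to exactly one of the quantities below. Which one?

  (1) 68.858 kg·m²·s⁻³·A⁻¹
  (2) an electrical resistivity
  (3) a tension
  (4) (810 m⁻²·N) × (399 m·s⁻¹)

(1)

Reference: kg·m²·s⁻³·A⁻¹.
Each option:
  (1) kg·m²·s⁻³·A⁻¹  ← same
  (2) [electrical resistivity] = kg·m³·s⁻³·A⁻²
  (3) [tension] = kg·m·s⁻²
  (4) [kg·m⁻¹·s⁻²] · [m·s⁻¹] = kg·s⁻³
Only (1) matches kg·m²·s⁻³·A⁻¹.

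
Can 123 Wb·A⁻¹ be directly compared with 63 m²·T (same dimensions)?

In SI base units:
  123 Wb·A⁻¹:  Wb·A⁻¹ = V·s·A⁻¹ = kg·m²·s⁻²·A⁻²
  63 m²·T:  T·m² = Wb·m⁻²·m² = kg·m²·s⁻²·A⁻¹
kg·m²·s⁻²·A⁻² ≠ kg·m²·s⁻²·A⁻¹, so they cannot be added.

No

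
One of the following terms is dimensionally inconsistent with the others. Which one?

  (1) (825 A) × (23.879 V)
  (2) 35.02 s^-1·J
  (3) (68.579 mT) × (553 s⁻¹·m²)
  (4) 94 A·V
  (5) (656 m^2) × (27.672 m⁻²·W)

(3)

Work out the base dimensions of each:
  (1) [A] · [kg·m²·s⁻³·A⁻¹] = kg·m²·s⁻³
  (2) J·s⁻¹ = N·m·s⁻¹ = kg·m²·s⁻³
  (3) [kg·s⁻²·A⁻¹] · [m²·s⁻¹] = kg·m²·s⁻³·A⁻¹
  (4) V·A = J·C⁻¹·A = kg·m²·s⁻³
  (5) [m²] · [kg·s⁻³] = kg·m²·s⁻³
All reduce to kg·m²·s⁻³ except (3), which is kg·m²·s⁻³·A⁻¹.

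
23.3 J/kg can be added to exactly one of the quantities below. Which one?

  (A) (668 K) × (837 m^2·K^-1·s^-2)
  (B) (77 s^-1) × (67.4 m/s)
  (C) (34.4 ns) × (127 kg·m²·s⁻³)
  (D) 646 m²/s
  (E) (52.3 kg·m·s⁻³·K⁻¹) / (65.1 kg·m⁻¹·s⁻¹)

Reference: J·kg⁻¹ = N·m·kg⁻¹ = m²·s⁻².
Each option:
  (A) [K] · [m²·s⁻²·K⁻¹] = m²·s⁻²  ← same
  (B) [s⁻¹] · [m·s⁻¹] = m·s⁻²
  (C) [s] · [kg·m²·s⁻³] = kg·m²·s⁻²
  (D) m²·s⁻¹
  (E) [kg·m·s⁻³·K⁻¹] / [kg·m⁻¹·s⁻¹] = m²·s⁻²·K⁻¹
Only (A) matches m²·s⁻².

(A)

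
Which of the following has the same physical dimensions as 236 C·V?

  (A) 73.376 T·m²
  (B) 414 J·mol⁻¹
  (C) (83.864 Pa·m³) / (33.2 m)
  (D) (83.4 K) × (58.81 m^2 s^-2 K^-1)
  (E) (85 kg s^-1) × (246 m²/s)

Reference: C·V = s·A·J·C⁻¹ = kg·m²·s⁻².
Each option:
  (A) T·m² = Wb·m⁻²·m² = kg·m²·s⁻²·A⁻¹
  (B) J·mol⁻¹ = N·m·mol⁻¹ = kg·m²·s⁻²·mol⁻¹
  (C) [kg·m²·s⁻²] / [m] = kg·m·s⁻²
  (D) [K] · [m²·s⁻²·K⁻¹] = m²·s⁻²
  (E) [kg·s⁻¹] · [m²·s⁻¹] = kg·m²·s⁻²  ← same
Only (E) matches kg·m²·s⁻².

(E)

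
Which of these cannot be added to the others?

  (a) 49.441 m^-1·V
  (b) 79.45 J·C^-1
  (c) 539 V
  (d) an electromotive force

In SI base units:
  (a) V·m⁻¹ = J·C⁻¹·m⁻¹ = kg·m·s⁻³·A⁻¹
  (b) J·C⁻¹ = N·m·(s·A)⁻¹ = kg·m²·s⁻³·A⁻¹
  (c) V = J·C⁻¹ = kg·m²·s⁻³·A⁻¹
  (d) [electromotive force] = kg·m²·s⁻³·A⁻¹
All reduce to kg·m²·s⁻³·A⁻¹ except (a), which is kg·m·s⁻³·A⁻¹.

(a)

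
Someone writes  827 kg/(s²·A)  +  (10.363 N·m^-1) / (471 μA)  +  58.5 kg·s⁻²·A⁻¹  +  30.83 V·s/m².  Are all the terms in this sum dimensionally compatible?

Yes

Dimensions:
  827 kg/(s²·A):  kg·s⁻²·A⁻¹
  (10.363 N·m^-1) / (471 μA):  [kg·s⁻²] / [A] = kg·s⁻²·A⁻¹
  58.5 kg·s⁻²·A⁻¹:  kg·s⁻²·A⁻¹
  30.83 V·s/m²:  V·s·m⁻² = J·C⁻¹·s·m⁻² = kg·s⁻²·A⁻¹
Every term reduces to kg·s⁻²·A⁻¹.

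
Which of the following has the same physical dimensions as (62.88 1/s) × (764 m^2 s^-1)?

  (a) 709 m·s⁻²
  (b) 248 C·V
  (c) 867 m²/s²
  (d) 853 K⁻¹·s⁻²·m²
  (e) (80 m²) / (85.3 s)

(c)

Reference: [s⁻¹] · [m²·s⁻¹] = m²·s⁻².
Each option:
  (a) m·s⁻²
  (b) C·V = s·A·J·C⁻¹ = kg·m²·s⁻²
  (c) m²·s⁻²  ← same
  (d) m²·s⁻²·K⁻¹
  (e) [m²] / [s] = m²·s⁻¹
Only (c) matches m²·s⁻².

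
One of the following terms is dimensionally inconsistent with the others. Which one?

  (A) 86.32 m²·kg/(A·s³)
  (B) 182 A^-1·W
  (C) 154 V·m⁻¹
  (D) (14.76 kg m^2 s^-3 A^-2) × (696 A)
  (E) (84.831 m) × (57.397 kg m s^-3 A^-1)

(C)

Expand each in SI base units:
  (A) kg·m²·s⁻³·A⁻¹
  (B) W·A⁻¹ = J·s⁻¹·A⁻¹ = kg·m²·s⁻³·A⁻¹
  (C) V·m⁻¹ = J·C⁻¹·m⁻¹ = kg·m·s⁻³·A⁻¹
  (D) [kg·m²·s⁻³·A⁻²] · [A] = kg·m²·s⁻³·A⁻¹
  (E) [m] · [kg·m·s⁻³·A⁻¹] = kg·m²·s⁻³·A⁻¹
All reduce to kg·m²·s⁻³·A⁻¹ except (C), which is kg·m·s⁻³·A⁻¹.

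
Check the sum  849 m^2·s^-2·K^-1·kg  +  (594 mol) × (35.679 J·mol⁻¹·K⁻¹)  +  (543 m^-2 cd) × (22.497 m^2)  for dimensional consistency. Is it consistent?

In SI base units:
  849 m^2·s^-2·K^-1·kg:  kg·m²·s⁻²·K⁻¹
  (594 mol) × (35.679 J·mol⁻¹·K⁻¹):  [mol] · [kg·m²·s⁻²·K⁻¹·mol⁻¹] = kg·m²·s⁻²·K⁻¹
  (543 m^-2 cd) × (22.497 m^2):  [m⁻²·cd] · [m²] = cd
The terms do not share a single dimension (cd vs kg·m²·s⁻²·K⁻¹).

No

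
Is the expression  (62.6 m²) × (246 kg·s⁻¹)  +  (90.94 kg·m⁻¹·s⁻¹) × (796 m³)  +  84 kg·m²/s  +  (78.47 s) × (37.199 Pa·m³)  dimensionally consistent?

Dimensions:
  (62.6 m²) × (246 kg·s⁻¹):  [m²] · [kg·s⁻¹] = kg·m²·s⁻¹
  (90.94 kg·m⁻¹·s⁻¹) × (796 m³):  [kg·m⁻¹·s⁻¹] · [m³] = kg·m²·s⁻¹
  84 kg·m²/s:  kg·m²·s⁻¹
  (78.47 s) × (37.199 Pa·m³):  [s] · [kg·m²·s⁻²] = kg·m²·s⁻¹
Every term reduces to kg·m²·s⁻¹.

Yes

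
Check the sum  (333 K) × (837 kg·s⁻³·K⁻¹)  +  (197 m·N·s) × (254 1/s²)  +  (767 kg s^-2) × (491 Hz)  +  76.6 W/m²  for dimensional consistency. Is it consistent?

No

In SI base units:
  (333 K) × (837 kg·s⁻³·K⁻¹):  [K] · [kg·s⁻³·K⁻¹] = kg·s⁻³
  (197 m·N·s) × (254 1/s²):  [kg·m²·s⁻¹] · [s⁻²] = kg·m²·s⁻³
  (767 kg s^-2) × (491 Hz):  [kg·s⁻²] · [s⁻¹] = kg·s⁻³
  76.6 W/m²:  W·m⁻² = J·s⁻¹·m⁻² = kg·s⁻³
The terms do not share a single dimension (kg·m²·s⁻³ vs kg·s⁻³).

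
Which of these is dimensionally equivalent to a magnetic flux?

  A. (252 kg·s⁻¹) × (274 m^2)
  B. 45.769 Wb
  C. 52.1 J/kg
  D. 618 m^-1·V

B.

Reference: [magnetic flux] = kg·m²·s⁻²·A⁻¹.
Each option:
  A. [kg·s⁻¹] · [m²] = kg·m²·s⁻¹
  B. Wb = V·s = kg·m²·s⁻²·A⁻¹  ← same
  C. J·kg⁻¹ = N·m·kg⁻¹ = m²·s⁻²
  D. V·m⁻¹ = J·C⁻¹·m⁻¹ = kg·m·s⁻³·A⁻¹
Only B. matches kg·m²·s⁻²·A⁻¹.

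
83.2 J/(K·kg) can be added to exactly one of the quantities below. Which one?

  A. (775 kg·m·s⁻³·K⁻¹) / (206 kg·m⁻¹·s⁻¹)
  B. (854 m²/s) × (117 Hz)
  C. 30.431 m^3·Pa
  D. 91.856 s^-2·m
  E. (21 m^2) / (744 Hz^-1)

Reference: J·kg⁻¹·K⁻¹ = N·m·kg⁻¹·K⁻¹ = m²·s⁻²·K⁻¹.
Each option:
  A. [kg·m·s⁻³·K⁻¹] / [kg·m⁻¹·s⁻¹] = m²·s⁻²·K⁻¹  ← same
  B. [m²·s⁻¹] · [s⁻¹] = m²·s⁻²
  C. Pa·m³ = N·m⁻²·m³ = kg·m²·s⁻²
  D. m·s⁻²
  E. [m²] / [s] = m²·s⁻¹
Only A. matches m²·s⁻²·K⁻¹.

A.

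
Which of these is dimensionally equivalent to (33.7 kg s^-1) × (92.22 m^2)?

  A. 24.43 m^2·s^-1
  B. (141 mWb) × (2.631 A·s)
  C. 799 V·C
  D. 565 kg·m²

Reference: [kg·s⁻¹] · [m²] = kg·m²·s⁻¹.
Each option:
  A. m²·s⁻¹
  B. [kg·m²·s⁻²·A⁻¹] · [s·A] = kg·m²·s⁻¹  ← same
  C. C·V = s·A·J·C⁻¹ = kg·m²·s⁻²
  D. kg·m²
Only B. matches kg·m²·s⁻¹.

B.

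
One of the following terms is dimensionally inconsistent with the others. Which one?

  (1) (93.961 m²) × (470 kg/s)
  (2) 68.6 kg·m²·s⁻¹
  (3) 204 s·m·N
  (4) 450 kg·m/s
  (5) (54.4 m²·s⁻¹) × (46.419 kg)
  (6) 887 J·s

Reduce each to base SI dimensions:
  (1) [m²] · [kg·s⁻¹] = kg·m²·s⁻¹
  (2) kg·m²·s⁻¹
  (3) N·m·s = kg·m·s⁻²·m·s = kg·m²·s⁻¹
  (4) kg·m·s⁻¹
  (5) [m²·s⁻¹] · [kg] = kg·m²·s⁻¹
  (6) J·s = N·m·s = kg·m²·s⁻¹
All reduce to kg·m²·s⁻¹ except (4), which is kg·m·s⁻¹.

(4)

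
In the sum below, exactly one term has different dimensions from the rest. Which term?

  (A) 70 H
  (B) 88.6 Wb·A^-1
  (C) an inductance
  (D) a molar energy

(D)

Work out the base dimensions of each:
  (A) H = V·s·A⁻¹ = kg·m²·s⁻²·A⁻²
  (B) Wb·A⁻¹ = V·s·A⁻¹ = kg·m²·s⁻²·A⁻²
  (C) [inductance] = kg·m²·s⁻²·A⁻²
  (D) [molar energy] = kg·m²·s⁻²·mol⁻¹
All reduce to kg·m²·s⁻²·A⁻² except (D), which is kg·m²·s⁻²·mol⁻¹.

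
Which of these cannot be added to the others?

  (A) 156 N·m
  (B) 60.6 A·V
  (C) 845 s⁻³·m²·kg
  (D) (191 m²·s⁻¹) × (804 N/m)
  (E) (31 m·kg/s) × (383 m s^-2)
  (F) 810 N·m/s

Work out the base dimensions of each:
  (A) N·m = kg·m·s⁻²·m = kg·m²·s⁻²
  (B) V·A = J·C⁻¹·A = kg·m²·s⁻³
  (C) kg·m²·s⁻³
  (D) [m²·s⁻¹] · [kg·s⁻²] = kg·m²·s⁻³
  (E) [kg·m·s⁻¹] · [m·s⁻²] = kg·m²·s⁻³
  (F) N·m·s⁻¹ = kg·m·s⁻²·m·s⁻¹ = kg·m²·s⁻³
All reduce to kg·m²·s⁻³ except (A), which is kg·m²·s⁻².

(A)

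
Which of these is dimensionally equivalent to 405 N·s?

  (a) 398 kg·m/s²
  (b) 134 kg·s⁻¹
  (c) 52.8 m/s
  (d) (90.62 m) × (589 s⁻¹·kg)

(d)

Reference: N·s = kg·m·s⁻²·s = kg·m·s⁻¹.
Each option:
  (a) kg·m·s⁻²
  (b) kg·s⁻¹
  (c) m·s⁻¹
  (d) [m] · [kg·s⁻¹] = kg·m·s⁻¹  ← same
Only (d) matches kg·m·s⁻¹.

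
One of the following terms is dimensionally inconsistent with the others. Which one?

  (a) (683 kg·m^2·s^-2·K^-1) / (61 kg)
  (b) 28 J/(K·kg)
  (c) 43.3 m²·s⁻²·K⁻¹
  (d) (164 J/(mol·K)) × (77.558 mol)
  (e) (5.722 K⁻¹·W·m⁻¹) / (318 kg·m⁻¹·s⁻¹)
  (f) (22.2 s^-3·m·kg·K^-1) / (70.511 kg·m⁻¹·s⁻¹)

(d)

In SI base units:
  (a) [kg·m²·s⁻²·K⁻¹] / [kg] = m²·s⁻²·K⁻¹
  (b) J·kg⁻¹·K⁻¹ = N·m·kg⁻¹·K⁻¹ = m²·s⁻²·K⁻¹
  (c) m²·s⁻²·K⁻¹
  (d) [kg·m²·s⁻²·K⁻¹·mol⁻¹] · [mol] = kg·m²·s⁻²·K⁻¹
  (e) [kg·m·s⁻³·K⁻¹] / [kg·m⁻¹·s⁻¹] = m²·s⁻²·K⁻¹
  (f) [kg·m·s⁻³·K⁻¹] / [kg·m⁻¹·s⁻¹] = m²·s⁻²·K⁻¹
All reduce to m²·s⁻²·K⁻¹ except (d), which is kg·m²·s⁻²·K⁻¹.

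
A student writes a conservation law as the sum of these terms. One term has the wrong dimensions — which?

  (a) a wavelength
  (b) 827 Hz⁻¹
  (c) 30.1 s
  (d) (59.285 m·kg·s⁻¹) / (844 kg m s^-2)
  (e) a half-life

(a)

Reduce each to base SI dimensions:
  (a) [wavelength] = m
  (b) Hz⁻¹ = (s⁻¹)⁻¹ = s
  (c) s
  (d) [kg·m·s⁻¹] / [kg·m·s⁻²] = s
  (e) [half-life] = s
All reduce to s except (a), which is m.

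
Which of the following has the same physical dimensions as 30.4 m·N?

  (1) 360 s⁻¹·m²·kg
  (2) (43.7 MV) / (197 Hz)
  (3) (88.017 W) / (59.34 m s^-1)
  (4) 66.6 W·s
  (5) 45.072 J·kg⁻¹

(4)

Reference: N·m = kg·m·s⁻²·m = kg·m²·s⁻².
Each option:
  (1) kg·m²·s⁻¹
  (2) [kg·m²·s⁻³·A⁻¹] / [s⁻¹] = kg·m²·s⁻²·A⁻¹
  (3) [kg·m²·s⁻³] / [m·s⁻¹] = kg·m·s⁻²
  (4) W·s = J·s⁻¹·s = kg·m²·s⁻²  ← same
  (5) J·kg⁻¹ = N·m·kg⁻¹ = m²·s⁻²
Only (4) matches kg·m²·s⁻².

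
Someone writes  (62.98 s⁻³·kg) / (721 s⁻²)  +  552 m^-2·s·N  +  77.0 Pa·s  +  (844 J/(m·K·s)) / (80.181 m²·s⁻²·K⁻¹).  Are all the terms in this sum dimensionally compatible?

Reduce each to base SI dimensions:
  (62.98 s⁻³·kg) / (721 s⁻²):  [kg·s⁻³] / [s⁻²] = kg·s⁻¹
  552 m^-2·s·N:  N·s·m⁻² = kg·m·s⁻²·s·m⁻² = kg·m⁻¹·s⁻¹
  77.0 Pa·s:  Pa·s = N·m⁻²·s = kg·m⁻¹·s⁻¹
  (844 J/(m·K·s)) / (80.181 m²·s⁻²·K⁻¹):  [kg·m·s⁻³·K⁻¹] / [m²·s⁻²·K⁻¹] = kg·m⁻¹·s⁻¹
The terms do not share a single dimension (kg·m⁻¹·s⁻¹ vs kg·s⁻¹).

No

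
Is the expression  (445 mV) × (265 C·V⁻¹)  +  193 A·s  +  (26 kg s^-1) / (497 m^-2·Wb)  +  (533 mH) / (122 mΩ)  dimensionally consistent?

No

Work out the base dimensions of each:
  (445 mV) × (265 C·V⁻¹):  [kg·m²·s⁻³·A⁻¹] · [kg⁻¹·m⁻²·s⁴·A²] = s·A
  193 A·s:  A·s = s·A
  (26 kg s^-1) / (497 m^-2·Wb):  [kg·s⁻¹] / [kg·s⁻²·A⁻¹] = s·A
  (533 mH) / (122 mΩ):  [kg·m²·s⁻²·A⁻²] / [kg·m²·s⁻³·A⁻²] = s
The terms do not share a single dimension (s vs s·A).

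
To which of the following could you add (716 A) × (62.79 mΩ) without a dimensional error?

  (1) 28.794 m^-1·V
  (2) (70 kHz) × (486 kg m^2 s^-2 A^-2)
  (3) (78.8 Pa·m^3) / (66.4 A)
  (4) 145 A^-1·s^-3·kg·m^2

(4)

Reference: [A] · [kg·m²·s⁻³·A⁻²] = kg·m²·s⁻³·A⁻¹.
Each option:
  (1) V·m⁻¹ = J·C⁻¹·m⁻¹ = kg·m·s⁻³·A⁻¹
  (2) [s⁻¹] · [kg·m²·s⁻²·A⁻²] = kg·m²·s⁻³·A⁻²
  (3) [kg·m²·s⁻²] / [A] = kg·m²·s⁻²·A⁻¹
  (4) kg·m²·s⁻³·A⁻¹  ← same
Only (4) matches kg·m²·s⁻³·A⁻¹.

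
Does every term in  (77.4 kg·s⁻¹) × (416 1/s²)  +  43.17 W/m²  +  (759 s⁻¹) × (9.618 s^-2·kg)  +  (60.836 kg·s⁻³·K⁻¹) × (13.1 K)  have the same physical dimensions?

Yes

Work out the base dimensions of each:
  (77.4 kg·s⁻¹) × (416 1/s²):  [kg·s⁻¹] · [s⁻²] = kg·s⁻³
  43.17 W/m²:  W·m⁻² = J·s⁻¹·m⁻² = kg·s⁻³
  (759 s⁻¹) × (9.618 s^-2·kg):  [s⁻¹] · [kg·s⁻²] = kg·s⁻³
  (60.836 kg·s⁻³·K⁻¹) × (13.1 K):  [kg·s⁻³·K⁻¹] · [K] = kg·s⁻³
Every term reduces to kg·s⁻³.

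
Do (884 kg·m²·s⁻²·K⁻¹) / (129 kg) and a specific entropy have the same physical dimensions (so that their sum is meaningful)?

Yes

Expand each in SI base units:
  (884 kg·m²·s⁻²·K⁻¹) / (129 kg):  [kg·m²·s⁻²·K⁻¹] / [kg] = m²·s⁻²·K⁻¹
  a specific entropy:  [specific entropy] = m²·s⁻²·K⁻¹
Both are m²·s⁻²·K⁻¹, so they have the same dimensions and can be added.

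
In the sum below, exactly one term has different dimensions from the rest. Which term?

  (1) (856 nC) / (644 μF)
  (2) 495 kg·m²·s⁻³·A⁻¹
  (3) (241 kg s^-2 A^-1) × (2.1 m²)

In SI base units:
  (1) [s·A] / [kg⁻¹·m⁻²·s⁴·A²] = kg·m²·s⁻³·A⁻¹
  (2) kg·m²·s⁻³·A⁻¹
  (3) [kg·s⁻²·A⁻¹] · [m²] = kg·m²·s⁻²·A⁻¹
All reduce to kg·m²·s⁻³·A⁻¹ except (3), which is kg·m²·s⁻²·A⁻¹.

(3)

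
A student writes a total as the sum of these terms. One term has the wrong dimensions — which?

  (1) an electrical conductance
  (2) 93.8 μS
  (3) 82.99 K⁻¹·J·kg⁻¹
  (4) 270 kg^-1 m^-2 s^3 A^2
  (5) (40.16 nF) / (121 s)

Work out the base dimensions of each:
  (1) [electrical conductance] = kg⁻¹·m⁻²·s³·A²
  (2) S = Ω⁻¹ = kg⁻¹·m⁻²·s³·A²
  (3) J·kg⁻¹·K⁻¹ = N·m·kg⁻¹·K⁻¹ = m²·s⁻²·K⁻¹
  (4) kg⁻¹·m⁻²·s³·A²
  (5) [kg⁻¹·m⁻²·s⁴·A²] / [s] = kg⁻¹·m⁻²·s³·A²
All reduce to kg⁻¹·m⁻²·s³·A² except (3), which is m²·s⁻²·K⁻¹.

(3)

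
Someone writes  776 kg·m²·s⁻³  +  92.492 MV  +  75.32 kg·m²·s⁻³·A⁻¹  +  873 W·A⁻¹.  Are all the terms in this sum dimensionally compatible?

In SI base units:
  776 kg·m²·s⁻³:  kg·m²·s⁻³
  92.492 MV:  V = J·C⁻¹ = kg·m²·s⁻³·A⁻¹
  75.32 kg·m²·s⁻³·A⁻¹:  kg·m²·s⁻³·A⁻¹
  873 W·A⁻¹:  W·A⁻¹ = J·s⁻¹·A⁻¹ = kg·m²·s⁻³·A⁻¹
The terms do not share a single dimension (kg·m²·s⁻³ vs kg·m²·s⁻³·A⁻¹).

No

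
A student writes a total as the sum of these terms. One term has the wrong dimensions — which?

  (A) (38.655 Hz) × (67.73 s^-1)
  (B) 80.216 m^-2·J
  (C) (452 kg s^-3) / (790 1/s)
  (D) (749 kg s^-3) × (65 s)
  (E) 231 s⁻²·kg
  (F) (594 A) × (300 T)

Reduce each to base SI dimensions:
  (A) [s⁻¹] · [s⁻¹] = s⁻²
  (B) J·m⁻² = N·m·m⁻² = kg·s⁻²
  (C) [kg·s⁻³] / [s⁻¹] = kg·s⁻²
  (D) [kg·s⁻³] · [s] = kg·s⁻²
  (E) kg·s⁻²
  (F) [A] · [kg·s⁻²·A⁻¹] = kg·s⁻²
All reduce to kg·s⁻² except (A), which is s⁻².

(A)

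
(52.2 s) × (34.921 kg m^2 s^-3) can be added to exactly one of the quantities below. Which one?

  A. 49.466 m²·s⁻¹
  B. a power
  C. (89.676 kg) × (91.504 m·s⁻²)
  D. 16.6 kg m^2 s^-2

Reference: [s] · [kg·m²·s⁻³] = kg·m²·s⁻².
Each option:
  A. m²·s⁻¹
  B. [power] = kg·m²·s⁻³
  C. [kg] · [m·s⁻²] = kg·m·s⁻²
  D. kg·m²·s⁻²  ← same
Only D. matches kg·m²·s⁻².

D.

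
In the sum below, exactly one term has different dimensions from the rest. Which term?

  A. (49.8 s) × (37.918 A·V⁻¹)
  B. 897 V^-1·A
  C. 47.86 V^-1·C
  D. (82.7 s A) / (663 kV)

B.

Dimensions:
  A. [s] · [kg⁻¹·m⁻²·s³·A²] = kg⁻¹·m⁻²·s⁴·A²
  B. A·V⁻¹ = A·(J·C⁻¹)⁻¹ = kg⁻¹·m⁻²·s³·A²
  C. C·V⁻¹ = s·A·(J·C⁻¹)⁻¹ = kg⁻¹·m⁻²·s⁴·A²
  D. [s·A] / [kg·m²·s⁻³·A⁻¹] = kg⁻¹·m⁻²·s⁴·A²
All reduce to kg⁻¹·m⁻²·s⁴·A² except B., which is kg⁻¹·m⁻²·s³·A².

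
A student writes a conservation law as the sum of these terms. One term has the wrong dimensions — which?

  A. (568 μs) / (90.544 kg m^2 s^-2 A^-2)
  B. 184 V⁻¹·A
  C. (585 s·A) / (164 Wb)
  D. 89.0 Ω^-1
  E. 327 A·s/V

In SI base units:
  A. [s] / [kg·m²·s⁻²·A⁻²] = kg⁻¹·m⁻²·s³·A²
  B. A·V⁻¹ = A·(J·C⁻¹)⁻¹ = kg⁻¹·m⁻²·s³·A²
  C. [s·A] / [kg·m²·s⁻²·A⁻¹] = kg⁻¹·m⁻²·s³·A²
  D. Ω⁻¹ = (V·A⁻¹)⁻¹ = kg⁻¹·m⁻²·s³·A²
  E. A·s·V⁻¹ = A·s·(J·C⁻¹)⁻¹ = kg⁻¹·m⁻²·s⁴·A²
All reduce to kg⁻¹·m⁻²·s³·A² except E., which is kg⁻¹·m⁻²·s⁴·A².

E.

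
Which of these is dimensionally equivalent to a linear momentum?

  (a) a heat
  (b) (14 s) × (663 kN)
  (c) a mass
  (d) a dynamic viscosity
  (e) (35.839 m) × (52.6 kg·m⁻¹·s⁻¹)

Reference: [linear momentum] = kg·m·s⁻¹.
Each option:
  (a) [heat] = kg·m²·s⁻²
  (b) [s] · [kg·m·s⁻²] = kg·m·s⁻¹  ← same
  (c) [mass] = kg
  (d) [dynamic viscosity] = kg·m⁻¹·s⁻¹
  (e) [m] · [kg·m⁻¹·s⁻¹] = kg·s⁻¹
Only (b) matches kg·m·s⁻¹.

(b)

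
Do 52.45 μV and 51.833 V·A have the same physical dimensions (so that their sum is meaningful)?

Expand each in SI base units:
  52.45 μV:  V = J·C⁻¹ = kg·m²·s⁻³·A⁻¹
  51.833 V·A:  V·A = J·C⁻¹·A = kg·m²·s⁻³
kg·m²·s⁻³·A⁻¹ ≠ kg·m²·s⁻³, so they cannot be added.

No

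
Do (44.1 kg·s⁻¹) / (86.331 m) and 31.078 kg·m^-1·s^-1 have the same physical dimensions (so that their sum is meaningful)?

Dimensions:
  (44.1 kg·s⁻¹) / (86.331 m):  [kg·s⁻¹] / [m] = kg·m⁻¹·s⁻¹
  31.078 kg·m^-1·s^-1:  kg·m⁻¹·s⁻¹
Both are kg·m⁻¹·s⁻¹, so they have the same dimensions and can be added.

Yes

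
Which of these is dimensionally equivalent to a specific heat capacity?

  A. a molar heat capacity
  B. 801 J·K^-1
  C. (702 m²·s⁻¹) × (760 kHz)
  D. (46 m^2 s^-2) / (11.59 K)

D.

Reference: [specific heat capacity] = m²·s⁻²·K⁻¹.
Each option:
  A. [molar heat capacity] = kg·m²·s⁻²·K⁻¹·mol⁻¹
  B. J·K⁻¹ = N·m·K⁻¹ = kg·m²·s⁻²·K⁻¹
  C. [m²·s⁻¹] · [s⁻¹] = m²·s⁻²
  D. [m²·s⁻²] / [K] = m²·s⁻²·K⁻¹  ← same
Only D. matches m²·s⁻²·K⁻¹.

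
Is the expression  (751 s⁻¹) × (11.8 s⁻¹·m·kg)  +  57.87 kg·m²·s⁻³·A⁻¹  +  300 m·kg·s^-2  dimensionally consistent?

Dimensions:
  (751 s⁻¹) × (11.8 s⁻¹·m·kg):  [s⁻¹] · [kg·m·s⁻¹] = kg·m·s⁻²
  57.87 kg·m²·s⁻³·A⁻¹:  kg·m²·s⁻³·A⁻¹
  300 m·kg·s^-2:  kg·m·s⁻²
The terms do not share a single dimension (kg·m²·s⁻³·A⁻¹ vs kg·m·s⁻²).

No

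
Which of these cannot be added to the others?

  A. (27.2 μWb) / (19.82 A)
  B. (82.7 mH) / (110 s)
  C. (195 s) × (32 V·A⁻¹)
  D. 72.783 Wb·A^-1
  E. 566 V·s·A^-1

Reduce each to base SI dimensions:
  A. [kg·m²·s⁻²·A⁻¹] / [A] = kg·m²·s⁻²·A⁻²
  B. [kg·m²·s⁻²·A⁻²] / [s] = kg·m²·s⁻³·A⁻²
  C. [s] · [kg·m²·s⁻³·A⁻²] = kg·m²·s⁻²·A⁻²
  D. Wb·A⁻¹ = V·s·A⁻¹ = kg·m²·s⁻²·A⁻²
  E. V·s·A⁻¹ = J·C⁻¹·s·A⁻¹ = kg·m²·s⁻²·A⁻²
All reduce to kg·m²·s⁻²·A⁻² except B., which is kg·m²·s⁻³·A⁻².

B.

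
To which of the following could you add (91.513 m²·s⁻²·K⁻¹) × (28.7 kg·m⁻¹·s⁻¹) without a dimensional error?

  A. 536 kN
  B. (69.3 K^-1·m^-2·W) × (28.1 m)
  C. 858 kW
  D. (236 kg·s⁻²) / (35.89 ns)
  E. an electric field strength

Reference: [m²·s⁻²·K⁻¹] · [kg·m⁻¹·s⁻¹] = kg·m·s⁻³·K⁻¹.
Each option:
  A. N = kg·m·s⁻²
  B. [kg·s⁻³·K⁻¹] · [m] = kg·m·s⁻³·K⁻¹  ← same
  C. W = J·s⁻¹ = kg·m²·s⁻³
  D. [kg·s⁻²] / [s] = kg·s⁻³
  E. [electric field strength] = kg·m·s⁻³·A⁻¹
Only B. matches kg·m·s⁻³·K⁻¹.

B.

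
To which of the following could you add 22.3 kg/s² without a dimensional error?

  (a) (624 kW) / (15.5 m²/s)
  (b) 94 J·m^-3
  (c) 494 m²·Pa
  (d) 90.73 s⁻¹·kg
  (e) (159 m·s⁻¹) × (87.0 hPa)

Reference: kg·s⁻².
Each option:
  (a) [kg·m²·s⁻³] / [m²·s⁻¹] = kg·s⁻²  ← same
  (b) J·m⁻³ = N·m·m⁻³ = kg·m⁻¹·s⁻²
  (c) Pa·m² = N·m⁻²·m² = kg·m·s⁻²
  (d) kg·s⁻¹
  (e) [m·s⁻¹] · [kg·m⁻¹·s⁻²] = kg·s⁻³
Only (a) matches kg·s⁻².

(a)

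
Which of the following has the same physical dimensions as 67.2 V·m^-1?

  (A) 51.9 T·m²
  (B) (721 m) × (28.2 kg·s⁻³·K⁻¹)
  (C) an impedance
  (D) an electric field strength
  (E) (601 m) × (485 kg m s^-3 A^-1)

(D)

Reference: V·m⁻¹ = J·C⁻¹·m⁻¹ = kg·m·s⁻³·A⁻¹.
Each option:
  (A) T·m² = Wb·m⁻²·m² = kg·m²·s⁻²·A⁻¹
  (B) [m] · [kg·s⁻³·K⁻¹] = kg·m·s⁻³·K⁻¹
  (C) [impedance] = kg·m²·s⁻³·A⁻²
  (D) [electric field strength] = kg·m·s⁻³·A⁻¹  ← same
  (E) [m] · [kg·m·s⁻³·A⁻¹] = kg·m²·s⁻³·A⁻¹
Only (D) matches kg·m·s⁻³·A⁻¹.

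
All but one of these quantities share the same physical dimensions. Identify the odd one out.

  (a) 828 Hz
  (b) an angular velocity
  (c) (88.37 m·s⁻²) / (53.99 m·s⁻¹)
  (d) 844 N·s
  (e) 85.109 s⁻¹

(d)

Dimensions:
  (a) Hz = s⁻¹
  (b) [angular velocity] = s⁻¹
  (c) [m·s⁻²] / [m·s⁻¹] = s⁻¹
  (d) N·s = kg·m·s⁻²·s = kg·m·s⁻¹
  (e) s⁻¹
All reduce to s⁻¹ except (d), which is kg·m·s⁻¹.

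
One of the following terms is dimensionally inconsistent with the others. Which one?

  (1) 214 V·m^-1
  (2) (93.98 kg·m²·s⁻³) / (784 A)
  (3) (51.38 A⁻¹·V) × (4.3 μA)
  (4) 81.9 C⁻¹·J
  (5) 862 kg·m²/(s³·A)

Reduce each to base SI dimensions:
  (1) V·m⁻¹ = J·C⁻¹·m⁻¹ = kg·m·s⁻³·A⁻¹
  (2) [kg·m²·s⁻³] / [A] = kg·m²·s⁻³·A⁻¹
  (3) [kg·m²·s⁻³·A⁻²] · [A] = kg·m²·s⁻³·A⁻¹
  (4) J·C⁻¹ = N·m·(s·A)⁻¹ = kg·m²·s⁻³·A⁻¹
  (5) kg·m²·s⁻³·A⁻¹
All reduce to kg·m²·s⁻³·A⁻¹ except (1), which is kg·m·s⁻³·A⁻¹.

(1)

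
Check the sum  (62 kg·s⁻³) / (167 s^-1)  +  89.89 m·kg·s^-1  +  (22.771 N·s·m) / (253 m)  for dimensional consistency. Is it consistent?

No

Dimensions:
  (62 kg·s⁻³) / (167 s^-1):  [kg·s⁻³] / [s⁻¹] = kg·s⁻²
  89.89 m·kg·s^-1:  kg·m·s⁻¹
  (22.771 N·s·m) / (253 m):  [kg·m²·s⁻¹] / [m] = kg·m·s⁻¹
The terms do not share a single dimension (kg·m·s⁻¹ vs kg·s⁻²).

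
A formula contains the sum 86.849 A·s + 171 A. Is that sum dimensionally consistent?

No

Expand each in SI base units:
  86.849 A·s:  A·s = s·A
  171 A:  A
s·A ≠ A, so they cannot be added.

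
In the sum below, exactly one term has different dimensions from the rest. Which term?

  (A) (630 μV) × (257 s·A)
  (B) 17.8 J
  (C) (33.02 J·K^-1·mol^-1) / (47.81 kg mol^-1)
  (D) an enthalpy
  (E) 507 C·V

Dimensions:
  (A) [kg·m²·s⁻³·A⁻¹] · [s·A] = kg·m²·s⁻²
  (B) J = N·m = kg·m²·s⁻²
  (C) [kg·m²·s⁻²·K⁻¹·mol⁻¹] / [kg·mol⁻¹] = m²·s⁻²·K⁻¹
  (D) [enthalpy] = kg·m²·s⁻²
  (E) C·V = s·A·J·C⁻¹ = kg·m²·s⁻²
All reduce to kg·m²·s⁻² except (C), which is m²·s⁻²·K⁻¹.

(C)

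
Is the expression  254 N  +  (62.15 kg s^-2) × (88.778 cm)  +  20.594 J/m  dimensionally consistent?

Yes

In SI base units:
  254 N:  N = kg·m·s⁻²
  (62.15 kg s^-2) × (88.778 cm):  [kg·s⁻²] · [m] = kg·m·s⁻²
  20.594 J/m:  J·m⁻¹ = N·m·m⁻¹ = kg·m·s⁻²
Every term reduces to kg·m·s⁻².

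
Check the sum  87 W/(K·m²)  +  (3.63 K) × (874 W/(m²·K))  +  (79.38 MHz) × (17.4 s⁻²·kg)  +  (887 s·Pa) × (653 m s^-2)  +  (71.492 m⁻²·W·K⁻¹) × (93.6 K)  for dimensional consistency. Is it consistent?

No

In SI base units:
  87 W/(K·m²):  W·m⁻²·K⁻¹ = J·s⁻¹·m⁻²·K⁻¹ = kg·s⁻³·K⁻¹
  (3.63 K) × (874 W/(m²·K)):  [K] · [kg·s⁻³·K⁻¹] = kg·s⁻³
  (79.38 MHz) × (17.4 s⁻²·kg):  [s⁻¹] · [kg·s⁻²] = kg·s⁻³
  (887 s·Pa) × (653 m s^-2):  [kg·m⁻¹·s⁻¹] · [m·s⁻²] = kg·s⁻³
  (71.492 m⁻²·W·K⁻¹) × (93.6 K):  [kg·s⁻³·K⁻¹] · [K] = kg·s⁻³
The terms do not share a single dimension (kg·s⁻³ vs kg·s⁻³·K⁻¹).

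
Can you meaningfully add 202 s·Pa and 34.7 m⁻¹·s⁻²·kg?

Dimensions:
  202 s·Pa:  Pa·s = N·m⁻²·s = kg·m⁻¹·s⁻¹
  34.7 m⁻¹·s⁻²·kg:  kg·m⁻¹·s⁻²
kg·m⁻¹·s⁻¹ ≠ kg·m⁻¹·s⁻², so they cannot be added.

No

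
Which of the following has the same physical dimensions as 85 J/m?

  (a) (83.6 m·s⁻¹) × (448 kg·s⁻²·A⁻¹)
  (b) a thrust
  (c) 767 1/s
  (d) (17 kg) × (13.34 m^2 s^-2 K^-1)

Reference: J·m⁻¹ = N·m·m⁻¹ = kg·m·s⁻².
Each option:
  (a) [m·s⁻¹] · [kg·s⁻²·A⁻¹] = kg·m·s⁻³·A⁻¹
  (b) [thrust] = kg·m·s⁻²  ← same
  (c) s⁻¹
  (d) [kg] · [m²·s⁻²·K⁻¹] = kg·m²·s⁻²·K⁻¹
Only (b) matches kg·m·s⁻².

(b)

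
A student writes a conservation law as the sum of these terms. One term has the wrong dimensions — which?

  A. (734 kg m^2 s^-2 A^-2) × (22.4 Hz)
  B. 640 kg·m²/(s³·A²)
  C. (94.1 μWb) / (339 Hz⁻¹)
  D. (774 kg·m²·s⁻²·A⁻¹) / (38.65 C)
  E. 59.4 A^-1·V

C.

In SI base units:
  A. [kg·m²·s⁻²·A⁻²] · [s⁻¹] = kg·m²·s⁻³·A⁻²
  B. kg·m²·s⁻³·A⁻²
  C. [kg·m²·s⁻²·A⁻¹] / [s] = kg·m²·s⁻³·A⁻¹
  D. [kg·m²·s⁻²·A⁻¹] / [s·A] = kg·m²·s⁻³·A⁻²
  E. V·A⁻¹ = J·C⁻¹·A⁻¹ = kg·m²·s⁻³·A⁻²
All reduce to kg·m²·s⁻³·A⁻² except C., which is kg·m²·s⁻³·A⁻¹.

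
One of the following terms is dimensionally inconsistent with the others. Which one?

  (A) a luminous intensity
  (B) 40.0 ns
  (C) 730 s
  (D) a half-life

Work out the base dimensions of each:
  (A) [luminous intensity] = cd
  (B) s
  (C) s
  (D) [half-life] = s
All reduce to s except (A), which is cd.

(A)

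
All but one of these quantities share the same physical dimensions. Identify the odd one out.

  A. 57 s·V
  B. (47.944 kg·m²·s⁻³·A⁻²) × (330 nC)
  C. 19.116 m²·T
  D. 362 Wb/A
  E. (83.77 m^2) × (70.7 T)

In SI base units:
  A. V·s = J·C⁻¹·s = kg·m²·s⁻²·A⁻¹
  B. [kg·m²·s⁻³·A⁻²] · [s·A] = kg·m²·s⁻²·A⁻¹
  C. T·m² = Wb·m⁻²·m² = kg·m²·s⁻²·A⁻¹
  D. Wb·A⁻¹ = V·s·A⁻¹ = kg·m²·s⁻²·A⁻²
  E. [m²] · [kg·s⁻²·A⁻¹] = kg·m²·s⁻²·A⁻¹
All reduce to kg·m²·s⁻²·A⁻¹ except D., which is kg·m²·s⁻²·A⁻².

D.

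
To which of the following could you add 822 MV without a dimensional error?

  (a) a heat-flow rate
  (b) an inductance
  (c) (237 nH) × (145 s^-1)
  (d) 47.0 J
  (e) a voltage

(e)

Reference: V = J·C⁻¹ = kg·m²·s⁻³·A⁻¹.
Each option:
  (a) [heat-flow rate] = kg·m²·s⁻³
  (b) [inductance] = kg·m²·s⁻²·A⁻²
  (c) [kg·m²·s⁻²·A⁻²] · [s⁻¹] = kg·m²·s⁻³·A⁻²
  (d) J = N·m = kg·m²·s⁻²
  (e) [voltage] = kg·m²·s⁻³·A⁻¹  ← same
Only (e) matches kg·m²·s⁻³·A⁻¹.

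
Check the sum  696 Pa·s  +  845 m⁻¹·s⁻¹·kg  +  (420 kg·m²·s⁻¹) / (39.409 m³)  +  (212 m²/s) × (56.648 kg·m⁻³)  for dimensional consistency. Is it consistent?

Yes

Expand each in SI base units:
  696 Pa·s:  Pa·s = N·m⁻²·s = kg·m⁻¹·s⁻¹
  845 m⁻¹·s⁻¹·kg:  kg·m⁻¹·s⁻¹
  (420 kg·m²·s⁻¹) / (39.409 m³):  [kg·m²·s⁻¹] / [m³] = kg·m⁻¹·s⁻¹
  (212 m²/s) × (56.648 kg·m⁻³):  [m²·s⁻¹] · [kg·m⁻³] = kg·m⁻¹·s⁻¹
Every term reduces to kg·m⁻¹·s⁻¹.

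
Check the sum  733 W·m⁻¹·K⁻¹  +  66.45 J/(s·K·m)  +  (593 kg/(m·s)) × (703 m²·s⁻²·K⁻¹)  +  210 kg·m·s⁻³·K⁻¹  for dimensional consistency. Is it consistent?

Yes

Reduce each to base SI dimensions:
  733 W·m⁻¹·K⁻¹:  W·m⁻¹·K⁻¹ = J·s⁻¹·m⁻¹·K⁻¹ = kg·m·s⁻³·K⁻¹
  66.45 J/(s·K·m):  J·s⁻¹·m⁻¹·K⁻¹ = N·m·s⁻¹·m⁻¹·K⁻¹ = kg·m·s⁻³·K⁻¹
  (593 kg/(m·s)) × (703 m²·s⁻²·K⁻¹):  [kg·m⁻¹·s⁻¹] · [m²·s⁻²·K⁻¹] = kg·m·s⁻³·K⁻¹
  210 kg·m·s⁻³·K⁻¹:  kg·m·s⁻³·K⁻¹
Every term reduces to kg·m·s⁻³·K⁻¹.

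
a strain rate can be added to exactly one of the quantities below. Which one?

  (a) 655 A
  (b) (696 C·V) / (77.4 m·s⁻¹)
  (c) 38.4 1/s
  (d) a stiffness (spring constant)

Reference: [strain rate] = s⁻¹.
Each option:
  (a) A
  (b) [kg·m²·s⁻²] / [m·s⁻¹] = kg·m·s⁻¹
  (c) s⁻¹  ← same
  (d) [stiffness (spring constant)] = kg·s⁻²
Only (c) matches s⁻¹.

(c)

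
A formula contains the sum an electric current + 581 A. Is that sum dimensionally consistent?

Yes

In SI base units:
  an electric current:  [electric current] = A
  581 A:  A
Both are A, so they have the same dimensions and can be added.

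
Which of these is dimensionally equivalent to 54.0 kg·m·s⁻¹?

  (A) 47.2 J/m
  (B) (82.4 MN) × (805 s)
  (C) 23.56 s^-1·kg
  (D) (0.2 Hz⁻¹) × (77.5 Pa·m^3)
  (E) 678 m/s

Reference: kg·m·s⁻¹.
Each option:
  (A) J·m⁻¹ = N·m·m⁻¹ = kg·m·s⁻²
  (B) [kg·m·s⁻²] · [s] = kg·m·s⁻¹  ← same
  (C) kg·s⁻¹
  (D) [s] · [kg·m²·s⁻²] = kg·m²·s⁻¹
  (E) m·s⁻¹
Only (B) matches kg·m·s⁻¹.

(B)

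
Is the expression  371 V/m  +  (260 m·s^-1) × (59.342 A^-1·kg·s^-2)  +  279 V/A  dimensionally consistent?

Expand each in SI base units:
  371 V/m:  V·m⁻¹ = J·C⁻¹·m⁻¹ = kg·m·s⁻³·A⁻¹
  (260 m·s^-1) × (59.342 A^-1·kg·s^-2):  [m·s⁻¹] · [kg·s⁻²·A⁻¹] = kg·m·s⁻³·A⁻¹
  279 V/A:  V·A⁻¹ = J·C⁻¹·A⁻¹ = kg·m²·s⁻³·A⁻²
The terms do not share a single dimension (kg·m²·s⁻³·A⁻² vs kg·m·s⁻³·A⁻¹).

No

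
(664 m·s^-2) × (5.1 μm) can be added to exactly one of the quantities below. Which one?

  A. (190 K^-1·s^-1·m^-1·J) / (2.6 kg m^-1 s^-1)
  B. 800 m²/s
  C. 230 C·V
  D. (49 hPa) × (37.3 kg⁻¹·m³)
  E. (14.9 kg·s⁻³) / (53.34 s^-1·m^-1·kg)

D.

Reference: [m·s⁻²] · [m] = m²·s⁻².
Each option:
  A. [kg·m·s⁻³·K⁻¹] / [kg·m⁻¹·s⁻¹] = m²·s⁻²·K⁻¹
  B. m²·s⁻¹
  C. C·V = s·A·J·C⁻¹ = kg·m²·s⁻²
  D. [kg·m⁻¹·s⁻²] · [kg⁻¹·m³] = m²·s⁻²  ← same
  E. [kg·s⁻³] / [kg·m⁻¹·s⁻¹] = m·s⁻²
Only D. matches m²·s⁻².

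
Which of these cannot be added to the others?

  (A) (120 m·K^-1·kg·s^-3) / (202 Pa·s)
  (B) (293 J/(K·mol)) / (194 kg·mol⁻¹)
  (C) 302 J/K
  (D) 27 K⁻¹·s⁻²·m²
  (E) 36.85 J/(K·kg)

Work out the base dimensions of each:
  (A) [kg·m·s⁻³·K⁻¹] / [kg·m⁻¹·s⁻¹] = m²·s⁻²·K⁻¹
  (B) [kg·m²·s⁻²·K⁻¹·mol⁻¹] / [kg·mol⁻¹] = m²·s⁻²·K⁻¹
  (C) J·K⁻¹ = N·m·K⁻¹ = kg·m²·s⁻²·K⁻¹
  (D) m²·s⁻²·K⁻¹
  (E) J·kg⁻¹·K⁻¹ = N·m·kg⁻¹·K⁻¹ = m²·s⁻²·K⁻¹
All reduce to m²·s⁻²·K⁻¹ except (C), which is kg·m²·s⁻²·K⁻¹.

(C)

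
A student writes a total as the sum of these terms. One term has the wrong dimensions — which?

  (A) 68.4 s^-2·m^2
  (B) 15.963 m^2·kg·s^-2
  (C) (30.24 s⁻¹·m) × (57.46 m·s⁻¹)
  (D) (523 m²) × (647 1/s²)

Work out the base dimensions of each:
  (A) m²·s⁻²
  (B) kg·m²·s⁻²
  (C) [m·s⁻¹] · [m·s⁻¹] = m²·s⁻²
  (D) [m²] · [s⁻²] = m²·s⁻²
All reduce to m²·s⁻² except (B), which is kg·m²·s⁻².

(B)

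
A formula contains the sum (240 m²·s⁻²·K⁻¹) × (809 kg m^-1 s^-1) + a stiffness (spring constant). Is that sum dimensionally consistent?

No

Dimensions:
  (240 m²·s⁻²·K⁻¹) × (809 kg m^-1 s^-1):  [m²·s⁻²·K⁻¹] · [kg·m⁻¹·s⁻¹] = kg·m·s⁻³·K⁻¹
  a stiffness (spring constant):  [stiffness (spring constant)] = kg·s⁻²
kg·m·s⁻³·K⁻¹ ≠ kg·s⁻², so they cannot be added.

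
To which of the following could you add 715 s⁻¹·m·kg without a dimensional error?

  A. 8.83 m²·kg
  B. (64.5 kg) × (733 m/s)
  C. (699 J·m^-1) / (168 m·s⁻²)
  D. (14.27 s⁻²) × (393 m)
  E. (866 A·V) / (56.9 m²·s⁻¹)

Reference: kg·m·s⁻¹.
Each option:
  A. kg·m²
  B. [kg] · [m·s⁻¹] = kg·m·s⁻¹  ← same
  C. [kg·m·s⁻²] / [m·s⁻²] = kg
  D. [s⁻²] · [m] = m·s⁻²
  E. [kg·m²·s⁻³] / [m²·s⁻¹] = kg·s⁻²
Only B. matches kg·m·s⁻¹.

B.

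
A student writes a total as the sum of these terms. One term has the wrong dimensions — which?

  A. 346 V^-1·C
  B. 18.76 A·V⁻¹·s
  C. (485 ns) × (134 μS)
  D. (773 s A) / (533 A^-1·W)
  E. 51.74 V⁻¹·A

In SI base units:
  A. C·V⁻¹ = s·A·(J·C⁻¹)⁻¹ = kg⁻¹·m⁻²·s⁴·A²
  B. A·s·V⁻¹ = A·s·(J·C⁻¹)⁻¹ = kg⁻¹·m⁻²·s⁴·A²
  C. [s] · [kg⁻¹·m⁻²·s³·A²] = kg⁻¹·m⁻²·s⁴·A²
  D. [s·A] / [kg·m²·s⁻³·A⁻¹] = kg⁻¹·m⁻²·s⁴·A²
  E. A·V⁻¹ = A·(J·C⁻¹)⁻¹ = kg⁻¹·m⁻²·s³·A²
All reduce to kg⁻¹·m⁻²·s⁴·A² except E., which is kg⁻¹·m⁻²·s³·A².

E.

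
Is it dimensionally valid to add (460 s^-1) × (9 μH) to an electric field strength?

Expand each in SI base units:
  (460 s^-1) × (9 μH):  [s⁻¹] · [kg·m²·s⁻²·A⁻²] = kg·m²·s⁻³·A⁻²
  an electric field strength:  [electric field strength] = kg·m·s⁻³·A⁻¹
kg·m²·s⁻³·A⁻² ≠ kg·m·s⁻³·A⁻¹, so they cannot be added.

No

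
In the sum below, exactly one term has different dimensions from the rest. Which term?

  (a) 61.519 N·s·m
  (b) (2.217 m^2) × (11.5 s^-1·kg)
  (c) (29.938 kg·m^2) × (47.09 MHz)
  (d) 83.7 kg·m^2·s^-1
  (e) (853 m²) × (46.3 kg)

In SI base units:
  (a) N·m·s = kg·m·s⁻²·m·s = kg·m²·s⁻¹
  (b) [m²] · [kg·s⁻¹] = kg·m²·s⁻¹
  (c) [kg·m²] · [s⁻¹] = kg·m²·s⁻¹
  (d) kg·m²·s⁻¹
  (e) [m²] · [kg] = kg·m²
All reduce to kg·m²·s⁻¹ except (e), which is kg·m².

(e)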